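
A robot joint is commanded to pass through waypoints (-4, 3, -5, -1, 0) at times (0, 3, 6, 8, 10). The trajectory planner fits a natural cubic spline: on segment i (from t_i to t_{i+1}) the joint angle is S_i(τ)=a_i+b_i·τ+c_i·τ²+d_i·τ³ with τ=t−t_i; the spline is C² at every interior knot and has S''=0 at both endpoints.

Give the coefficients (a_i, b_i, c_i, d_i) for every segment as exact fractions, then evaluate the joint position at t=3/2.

  seg 0: a=-4 b=3463/840 c=0 d=-167/840
  seg 1: a=3 b=-523/420 c=-501/280 d=221/504
  seg 2: a=-5 b=-17/120 c=151/70 d=-365/672
  seg 3: a=-1 b=827/420 c=-617/560 d=617/3360
S(3/2) = 3389/2240

Δ: Δ0=7/3, Δ1=-8/3, Δ2=2, Δ3=1/2
row 1: diag=12, rhs=-30; c'=1/4, d'=-5/2
row 2: denom=10−3·1/4=37/4; d'=(28−3·-5/2)/(37/4)=142/37
row 3: denom=8−2·8/37=280/37; d'=(-9−2·142/37)/(280/37)=-617/280
back: M3=-617/280
back: M2=142/37−8/37·-617/280=151/35
back: M1=-5/2−1/4·151/35=-501/140
M: M0=0, M1=-501/140, M2=151/35, M3=-617/280, M4=0
seg 0: a=-4, c=M0/2=0, d=(M1−M0)/(6·3)=-167/840, b=Δ0−h0·(2M0+M1)/6=3463/840
seg 1: a=3, c=M1/2=-501/280, d=(M2−M1)/(6·3)=221/504, b=Δ1−h1·(2M1+M2)/6=-523/420
seg 2: a=-5, c=M2/2=151/70, d=(M3−M2)/(6·2)=-365/672, b=Δ2−h2·(2M2+M3)/6=-17/120
seg 3: a=-1, c=M3/2=-617/560, d=(M4−M3)/(6·2)=617/3360, b=Δ3−h3·(2M3+M4)/6=827/420
t_q=3/2 → seg 0, τ=3/2; S=-4+3463/840·τ+0·τ²+-167/840·τ³=3389/2240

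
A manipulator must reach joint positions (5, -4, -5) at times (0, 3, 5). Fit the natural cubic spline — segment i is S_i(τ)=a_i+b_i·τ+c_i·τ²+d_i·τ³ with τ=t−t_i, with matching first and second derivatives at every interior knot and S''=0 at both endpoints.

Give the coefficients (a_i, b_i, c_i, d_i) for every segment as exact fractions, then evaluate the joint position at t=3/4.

  seg 0: a=5 b=-15/4 c=0 d=1/12
  seg 1: a=-4 b=-3/2 c=3/4 d=-1/8
S(3/4) = 569/256

Δ: Δ0=-3, Δ1=-1/2
row 1: diag=10, rhs=15; c'=1/5, d'=3/2
back: M1=3/2
M: M0=0, M1=3/2, M2=0
seg 0: a=5, c=M0/2=0, d=(M1−M0)/(6·3)=1/12, b=Δ0−h0·(2M0+M1)/6=-15/4
seg 1: a=-4, c=M1/2=3/4, d=(M2−M1)/(6·2)=-1/8, b=Δ1−h1·(2M1+M2)/6=-3/2
t_q=3/4 → seg 0, τ=3/4; S=5+-15/4·τ+0·τ²+1/12·τ³=569/256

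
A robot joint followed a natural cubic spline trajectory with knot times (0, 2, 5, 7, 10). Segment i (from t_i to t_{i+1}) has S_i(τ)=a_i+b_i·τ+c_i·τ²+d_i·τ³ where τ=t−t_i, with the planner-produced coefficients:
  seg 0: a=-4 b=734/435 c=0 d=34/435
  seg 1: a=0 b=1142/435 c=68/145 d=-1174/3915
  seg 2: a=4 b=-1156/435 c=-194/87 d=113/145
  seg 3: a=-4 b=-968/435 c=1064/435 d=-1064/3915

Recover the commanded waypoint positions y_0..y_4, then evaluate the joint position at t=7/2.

y_0=-4 y_1=0 y_2=4 y_3=-4 y_4=4
S(7/2) = 2309/580

y_0 = S_0(0) = a_0 = -4
y_1 = S_1(0) = a_1 = 0
y_2 = S_2(0) = a_2 = 4
y_3 = S_3(0) = a_3 = -4
y_4 = S_3(3) = 4
t_q=7/2 is in segment 1 (τ=3/2); S_1(τ)=2309/580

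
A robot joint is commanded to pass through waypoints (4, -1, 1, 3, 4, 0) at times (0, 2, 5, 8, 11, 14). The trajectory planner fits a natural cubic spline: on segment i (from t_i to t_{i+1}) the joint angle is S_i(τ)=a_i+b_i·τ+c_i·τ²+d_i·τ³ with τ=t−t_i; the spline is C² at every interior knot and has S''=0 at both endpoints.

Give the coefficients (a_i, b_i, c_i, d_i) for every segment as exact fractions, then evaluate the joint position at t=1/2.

Δ: Δ0=-5/2, Δ1=2/3, Δ2=2/3, Δ3=1/3, Δ4=-4/3
row 1: diag=10, rhs=19; c'=3/10, d'=19/10
row 2: denom=12−3·3/10=111/10; d'=(0−3·19/10)/(111/10)=-19/37
row 3: denom=12−3·10/37=414/37; d'=(-2−3·-19/37)/(414/37)=-17/414
row 4: denom=12−3·37/138=515/46; d'=(-10−3·-17/414)/(515/46)=-1363/1545
back: M4=-1363/1545
back: M3=-17/414−37/138·-1363/1545=302/1545
back: M2=-19/37−10/37·302/1545=-175/309
back: M1=19/10−3/10·-175/309=1066/515
M: M0=0, M1=1066/515, M2=-175/309, M3=302/1545, M4=-1363/1545, M5=0
seg 0: a=4, c=M0/2=0, d=(M1−M0)/(6·2)=533/3090, b=Δ0−h0·(2M0+M1)/6=-9857/3090
seg 1: a=-1, c=M1/2=533/515, d=(M2−M1)/(6·3)=-4073/27810, b=Δ1−h1·(2M1+M2)/6=-3461/3090
seg 2: a=1, c=M2/2=-175/618, d=(M3−M2)/(6·3)=1177/27810, b=Δ2−h2·(2M2+M3)/6=1754/1545
seg 3: a=3, c=M3/2=151/1545, d=(M4−M3)/(6·3)=-37/618, b=Δ3−h3·(2M3+M4)/6=1789/3090
seg 4: a=4, c=M4/2=-1363/3090, d=(M5−M4)/(6·3)=1363/27810, b=Δ4−h4·(2M4+M5)/6=-697/1545
t_q=1/2 → seg 0, τ=1/2; S=4+-9857/3090·τ+0·τ²+533/3090·τ³=3999/1648

  seg 0: a=4 b=-9857/3090 c=0 d=533/3090
  seg 1: a=-1 b=-3461/3090 c=533/515 d=-4073/27810
  seg 2: a=1 b=1754/1545 c=-175/618 d=1177/27810
  seg 3: a=3 b=1789/3090 c=151/1545 d=-37/618
  seg 4: a=4 b=-697/1545 c=-1363/3090 d=1363/27810
S(1/2) = 3999/1648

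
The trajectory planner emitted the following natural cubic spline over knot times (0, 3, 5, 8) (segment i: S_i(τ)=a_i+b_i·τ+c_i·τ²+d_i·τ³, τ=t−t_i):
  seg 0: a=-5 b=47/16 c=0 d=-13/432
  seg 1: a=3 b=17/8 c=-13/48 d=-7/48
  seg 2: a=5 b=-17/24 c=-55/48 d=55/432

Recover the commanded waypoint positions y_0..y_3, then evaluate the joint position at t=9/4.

y_0 = S_0(0) = a_0 = -5
y_1 = S_1(0) = a_1 = 3
y_2 = S_2(0) = a_2 = 5
y_3 = S_2(3) = -4
t_q=9/4 is in segment 0 (τ=9/4); S_0(τ)=1297/1024

y_0=-5 y_1=3 y_2=5 y_3=-4
S(9/4) = 1297/1024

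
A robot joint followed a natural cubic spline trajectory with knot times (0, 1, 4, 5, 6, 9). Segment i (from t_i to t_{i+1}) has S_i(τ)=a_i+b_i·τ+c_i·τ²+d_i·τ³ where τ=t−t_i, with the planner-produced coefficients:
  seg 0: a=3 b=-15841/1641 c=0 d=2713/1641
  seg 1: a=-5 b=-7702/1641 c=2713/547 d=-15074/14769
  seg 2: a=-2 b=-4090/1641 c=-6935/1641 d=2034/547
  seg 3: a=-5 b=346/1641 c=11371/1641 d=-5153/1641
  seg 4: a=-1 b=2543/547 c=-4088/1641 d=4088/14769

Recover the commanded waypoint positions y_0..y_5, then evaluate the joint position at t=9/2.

y_0=3 y_1=-5 y_2=-2 y_3=-5 y_4=-1 y_5=-2
S(9/2) = -6298/1641

y_0 = S_0(0) = a_0 = 3
y_1 = S_1(0) = a_1 = -5
y_2 = S_2(0) = a_2 = -2
y_3 = S_3(0) = a_3 = -5
y_4 = S_4(0) = a_4 = -1
y_5 = S_4(3) = -2
t_q=9/2 is in segment 2 (τ=1/2); S_2(τ)=-6298/1641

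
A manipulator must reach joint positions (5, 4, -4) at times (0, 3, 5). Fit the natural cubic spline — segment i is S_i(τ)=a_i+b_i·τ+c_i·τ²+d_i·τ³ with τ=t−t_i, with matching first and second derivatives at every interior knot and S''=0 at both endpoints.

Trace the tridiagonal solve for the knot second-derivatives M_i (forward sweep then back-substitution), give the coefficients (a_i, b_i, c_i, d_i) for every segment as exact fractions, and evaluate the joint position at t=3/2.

  seg 0: a=5 b=23/30 c=0 d=-11/90
  seg 1: a=4 b=-38/15 c=-11/10 d=11/60
S(3/2) = 459/80

Δ: Δ0=-1/3, Δ1=-4
row 1: diag=10, rhs=-22; c'=1/5, d'=-11/5
back: M1=-11/5
M: M0=0, M1=-11/5, M2=0
seg 0: a=5, c=M0/2=0, d=(M1−M0)/(6·3)=-11/90, b=Δ0−h0·(2M0+M1)/6=23/30
seg 1: a=4, c=M1/2=-11/10, d=(M2−M1)/(6·2)=11/60, b=Δ1−h1·(2M1+M2)/6=-38/15
t_q=3/2 → seg 0, τ=3/2; S=5+23/30·τ+0·τ²+-11/90·τ³=459/80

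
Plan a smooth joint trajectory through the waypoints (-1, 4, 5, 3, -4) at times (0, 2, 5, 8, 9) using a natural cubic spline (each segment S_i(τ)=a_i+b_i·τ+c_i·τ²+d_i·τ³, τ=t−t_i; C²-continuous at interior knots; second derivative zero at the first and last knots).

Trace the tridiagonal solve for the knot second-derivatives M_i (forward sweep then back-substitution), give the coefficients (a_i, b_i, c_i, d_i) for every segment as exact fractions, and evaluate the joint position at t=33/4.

Δ: Δ0=5/2, Δ1=1/3, Δ2=-2/3, Δ3=-7
row 1: diag=10, rhs=-13; c'=3/10, d'=-13/10
row 2: denom=12−3·3/10=111/10; d'=(-6−3·-13/10)/(111/10)=-7/37
row 3: denom=8−3·10/37=266/37; d'=(-38−3·-7/37)/(266/37)=-1385/266
back: M3=-1385/266
back: M2=-7/37−10/37·-1385/266=162/133
back: M1=-13/10−3/10·162/133=-443/266
M: M0=0, M1=-443/266, M2=162/133, M3=-1385/266, M4=0
seg 0: a=-1, c=M0/2=0, d=(M1−M0)/(6·2)=-443/3192, b=Δ0−h0·(2M0+M1)/6=1219/399
seg 1: a=4, c=M1/2=-443/532, d=(M2−M1)/(6·3)=767/4788, b=Δ1−h1·(2M1+M2)/6=1109/798
seg 2: a=5, c=M2/2=81/133, d=(M3−M2)/(6·3)=-1709/4788, b=Δ2−h2·(2M2+M3)/6=1147/1596
seg 3: a=3, c=M3/2=-1385/532, d=(M4−M3)/(6·1)=1385/1596, b=Δ3−h3·(2M3+M4)/6=-4201/798
t_q=33/4 → seg 3, τ=1/4; S=3+-4201/798·τ+-1385/532·τ²+1385/1596·τ³=7465/4864

  seg 0: a=-1 b=1219/399 c=0 d=-443/3192
  seg 1: a=4 b=1109/798 c=-443/532 d=767/4788
  seg 2: a=5 b=1147/1596 c=81/133 d=-1709/4788
  seg 3: a=3 b=-4201/798 c=-1385/532 d=1385/1596
S(33/4) = 7465/4864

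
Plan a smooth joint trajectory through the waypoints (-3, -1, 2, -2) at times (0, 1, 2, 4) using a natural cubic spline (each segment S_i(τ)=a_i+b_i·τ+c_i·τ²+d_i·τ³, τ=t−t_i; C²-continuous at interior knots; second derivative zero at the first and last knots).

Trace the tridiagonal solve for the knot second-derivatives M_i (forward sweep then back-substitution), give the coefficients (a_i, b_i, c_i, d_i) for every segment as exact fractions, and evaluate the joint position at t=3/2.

Δ: Δ0=2, Δ1=3, Δ2=-2
row 1: diag=4, rhs=6; c'=1/4, d'=3/2
row 2: denom=6−1·1/4=23/4; d'=(-30−1·3/2)/(23/4)=-126/23
back: M2=-126/23
back: M1=3/2−1/4·-126/23=66/23
M: M0=0, M1=66/23, M2=-126/23, M3=0
seg 0: a=-3, c=M0/2=0, d=(M1−M0)/(6·1)=11/23, b=Δ0−h0·(2M0+M1)/6=35/23
seg 1: a=-1, c=M1/2=33/23, d=(M2−M1)/(6·1)=-32/23, b=Δ1−h1·(2M1+M2)/6=68/23
seg 2: a=2, c=M2/2=-63/23, d=(M3−M2)/(6·2)=21/46, b=Δ2−h2·(2M2+M3)/6=38/23
t_q=3/2 → seg 1, τ=1/2; S=-1+68/23·τ+33/23·τ²+-32/23·τ³=61/92

  seg 0: a=-3 b=35/23 c=0 d=11/23
  seg 1: a=-1 b=68/23 c=33/23 d=-32/23
  seg 2: a=2 b=38/23 c=-63/23 d=21/46
S(3/2) = 61/92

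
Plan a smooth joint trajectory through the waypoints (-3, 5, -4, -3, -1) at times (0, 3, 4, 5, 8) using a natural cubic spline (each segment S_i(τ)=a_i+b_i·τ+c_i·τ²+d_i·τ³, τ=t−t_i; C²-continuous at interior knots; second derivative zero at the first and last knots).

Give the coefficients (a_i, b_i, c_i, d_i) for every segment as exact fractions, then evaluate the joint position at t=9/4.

Δ: Δ0=8/3, Δ1=-9, Δ2=1, Δ3=2/3
row 1: diag=8, rhs=-70; c'=1/8, d'=-35/4
row 2: denom=4−1·1/8=31/8; d'=(60−1·-35/4)/(31/8)=550/31
row 3: denom=8−1·8/31=240/31; d'=(-2−1·550/31)/(240/31)=-51/20
back: M3=-51/20
back: M2=550/31−8/31·-51/20=92/5
back: M1=-35/4−1/8·92/5=-221/20
M: M0=0, M1=-221/20, M2=92/5, M3=-51/20, M4=0
seg 0: a=-3, c=M0/2=0, d=(M1−M0)/(6·3)=-221/360, b=Δ0−h0·(2M0+M1)/6=983/120
seg 1: a=5, c=M1/2=-221/40, d=(M2−M1)/(6·1)=589/120, b=Δ1−h1·(2M1+M2)/6=-503/60
seg 2: a=-4, c=M2/2=46/5, d=(M3−M2)/(6·1)=-419/120, b=Δ2−h2·(2M2+M3)/6=-113/24
seg 3: a=-3, c=M3/2=-51/40, d=(M4−M3)/(6·3)=17/120, b=Δ3−h3·(2M3+M4)/6=193/60
t_q=9/4 → seg 0, τ=9/4; S=-3+983/120·τ+0·τ²+-221/360·τ³=21603/2560

  seg 0: a=-3 b=983/120 c=0 d=-221/360
  seg 1: a=5 b=-503/60 c=-221/40 d=589/120
  seg 2: a=-4 b=-113/24 c=46/5 d=-419/120
  seg 3: a=-3 b=193/60 c=-51/40 d=17/120
S(9/4) = 21603/2560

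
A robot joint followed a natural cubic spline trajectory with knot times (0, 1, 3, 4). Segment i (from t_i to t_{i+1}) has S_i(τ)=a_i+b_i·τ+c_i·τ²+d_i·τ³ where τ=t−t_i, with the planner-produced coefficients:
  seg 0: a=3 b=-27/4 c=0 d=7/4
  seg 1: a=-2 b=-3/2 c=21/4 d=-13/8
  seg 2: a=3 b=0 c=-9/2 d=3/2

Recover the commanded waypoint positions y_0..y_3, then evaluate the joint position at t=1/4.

y_0 = S_0(0) = a_0 = 3
y_1 = S_1(0) = a_1 = -2
y_2 = S_2(0) = a_2 = 3
y_3 = S_2(1) = 0
t_q=1/4 is in segment 0 (τ=1/4); S_0(τ)=343/256

y_0=3 y_1=-2 y_2=3 y_3=0
S(1/4) = 343/256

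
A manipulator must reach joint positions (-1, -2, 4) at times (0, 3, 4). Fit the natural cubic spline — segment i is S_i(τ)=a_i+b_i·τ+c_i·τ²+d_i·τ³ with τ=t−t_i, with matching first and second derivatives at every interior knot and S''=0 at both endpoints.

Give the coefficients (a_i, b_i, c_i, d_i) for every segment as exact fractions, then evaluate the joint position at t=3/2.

  seg 0: a=-1 b=-65/24 c=0 d=19/72
  seg 1: a=-2 b=53/12 c=19/8 d=-19/24
S(3/2) = -267/64

Δ: Δ0=-1/3, Δ1=6
row 1: diag=8, rhs=38; c'=1/8, d'=19/4
back: M1=19/4
M: M0=0, M1=19/4, M2=0
seg 0: a=-1, c=M0/2=0, d=(M1−M0)/(6·3)=19/72, b=Δ0−h0·(2M0+M1)/6=-65/24
seg 1: a=-2, c=M1/2=19/8, d=(M2−M1)/(6·1)=-19/24, b=Δ1−h1·(2M1+M2)/6=53/12
t_q=3/2 → seg 0, τ=3/2; S=-1+-65/24·τ+0·τ²+19/72·τ³=-267/64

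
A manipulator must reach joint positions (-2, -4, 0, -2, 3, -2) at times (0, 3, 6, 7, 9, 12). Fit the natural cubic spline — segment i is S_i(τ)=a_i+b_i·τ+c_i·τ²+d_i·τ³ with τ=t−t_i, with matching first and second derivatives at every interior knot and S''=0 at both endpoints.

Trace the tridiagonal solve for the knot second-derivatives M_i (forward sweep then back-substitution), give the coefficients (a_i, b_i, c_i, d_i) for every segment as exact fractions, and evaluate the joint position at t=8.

Δ: Δ0=-2/3, Δ1=4/3, Δ2=-2, Δ3=5/2, Δ4=-5/3
row 1: diag=12, rhs=12; c'=1/4, d'=1
row 2: denom=8−3·1/4=29/4; d'=(-20−3·1)/(29/4)=-92/29
row 3: denom=6−1·4/29=170/29; d'=(27−1·-92/29)/(170/29)=175/34
row 4: denom=10−2·29/85=792/85; d'=(-25−2·175/34)/(792/85)=-125/33
back: M4=-125/33
back: M3=175/34−29/85·-125/33=425/66
back: M2=-92/29−4/29·425/66=-134/33
back: M1=1−1/4·-134/33=133/66
M: M0=0, M1=133/66, M2=-134/33, M3=425/66, M4=-125/33, M5=0
seg 0: a=-2, c=M0/2=0, d=(M1−M0)/(6·3)=133/1188, b=Δ0−h0·(2M0+M1)/6=-221/132
seg 1: a=-4, c=M1/2=133/132, d=(M2−M1)/(6·3)=-401/1188, b=Δ1−h1·(2M1+M2)/6=89/66
seg 2: a=0, c=M2/2=-67/33, d=(M3−M2)/(6·1)=7/4, b=Δ2−h2·(2M2+M3)/6=-227/132
seg 3: a=-2, c=M3/2=425/132, d=(M4−M3)/(6·2)=-75/88, b=Δ3−h3·(2M3+M4)/6=-35/66
seg 4: a=3, c=M4/2=-125/66, d=(M5−M4)/(6·3)=125/594, b=Δ4−h4·(2M4+M5)/6=70/33
t_q=8 → seg 3, τ=1; S=-2+-35/66·τ+425/132·τ²+-75/88·τ³=-43/264

  seg 0: a=-2 b=-221/132 c=0 d=133/1188
  seg 1: a=-4 b=89/66 c=133/132 d=-401/1188
  seg 2: a=0 b=-227/132 c=-67/33 d=7/4
  seg 3: a=-2 b=-35/66 c=425/132 d=-75/88
  seg 4: a=3 b=70/33 c=-125/66 d=125/594
S(8) = -43/264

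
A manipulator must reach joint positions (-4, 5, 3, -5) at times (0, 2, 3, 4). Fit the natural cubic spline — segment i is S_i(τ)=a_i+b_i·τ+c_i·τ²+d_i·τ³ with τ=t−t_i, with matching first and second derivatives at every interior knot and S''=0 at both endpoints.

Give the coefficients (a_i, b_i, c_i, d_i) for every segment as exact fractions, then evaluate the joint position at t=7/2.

Δ: Δ0=9/2, Δ1=-2, Δ2=-8
row 1: diag=6, rhs=-39; c'=1/6, d'=-13/2
row 2: denom=4−1·1/6=23/6; d'=(-36−1·-13/2)/(23/6)=-177/23
back: M2=-177/23
back: M1=-13/2−1/6·-177/23=-120/23
M: M0=0, M1=-120/23, M2=-177/23, M3=0
seg 0: a=-4, c=M0/2=0, d=(M1−M0)/(6·2)=-10/23, b=Δ0−h0·(2M0+M1)/6=287/46
seg 1: a=5, c=M1/2=-60/23, d=(M2−M1)/(6·1)=-19/46, b=Δ1−h1·(2M1+M2)/6=47/46
seg 2: a=3, c=M2/2=-177/46, d=(M3−M2)/(6·1)=59/46, b=Δ2−h2·(2M2+M3)/6=-125/23
t_q=7/2 → seg 2, τ=1/2; S=3+-125/23·τ+-177/46·τ²+59/46·τ³=-191/368

  seg 0: a=-4 b=287/46 c=0 d=-10/23
  seg 1: a=5 b=47/46 c=-60/23 d=-19/46
  seg 2: a=3 b=-125/23 c=-177/46 d=59/46
S(7/2) = -191/368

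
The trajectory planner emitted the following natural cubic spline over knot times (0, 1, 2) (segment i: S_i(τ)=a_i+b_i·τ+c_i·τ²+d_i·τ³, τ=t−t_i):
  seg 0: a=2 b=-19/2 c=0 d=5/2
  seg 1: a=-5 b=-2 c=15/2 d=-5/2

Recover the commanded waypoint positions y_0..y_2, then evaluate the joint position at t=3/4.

y_0 = S_0(0) = a_0 = 2
y_1 = S_1(0) = a_1 = -5
y_2 = S_1(1) = -2
t_q=3/4 is in segment 0 (τ=3/4); S_0(τ)=-521/128

y_0=2 y_1=-5 y_2=-2
S(3/4) = -521/128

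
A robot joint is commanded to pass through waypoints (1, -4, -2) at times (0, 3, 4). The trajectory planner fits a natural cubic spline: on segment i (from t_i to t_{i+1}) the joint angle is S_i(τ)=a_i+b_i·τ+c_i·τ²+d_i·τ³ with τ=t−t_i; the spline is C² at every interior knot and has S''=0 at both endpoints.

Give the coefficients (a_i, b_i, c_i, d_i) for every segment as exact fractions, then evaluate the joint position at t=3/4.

Δ: Δ0=-5/3, Δ1=2
row 1: diag=8, rhs=22; c'=1/8, d'=11/4
back: M1=11/4
M: M0=0, M1=11/4, M2=0
seg 0: a=1, c=M0/2=0, d=(M1−M0)/(6·3)=11/72, b=Δ0−h0·(2M0+M1)/6=-73/24
seg 1: a=-4, c=M1/2=11/8, d=(M2−M1)/(6·1)=-11/24, b=Δ1−h1·(2M1+M2)/6=13/12
t_q=3/4 → seg 0, τ=3/4; S=1+-73/24·τ+0·τ²+11/72·τ³=-623/512

  seg 0: a=1 b=-73/24 c=0 d=11/72
  seg 1: a=-4 b=13/12 c=11/8 d=-11/24
S(3/4) = -623/512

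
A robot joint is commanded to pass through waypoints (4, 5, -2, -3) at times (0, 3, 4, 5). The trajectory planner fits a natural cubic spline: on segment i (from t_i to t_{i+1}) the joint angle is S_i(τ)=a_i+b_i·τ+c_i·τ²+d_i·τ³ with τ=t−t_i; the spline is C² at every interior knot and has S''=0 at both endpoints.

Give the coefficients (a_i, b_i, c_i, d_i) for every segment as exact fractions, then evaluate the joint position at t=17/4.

Δ: Δ0=1/3, Δ1=-7, Δ2=-1
row 1: diag=8, rhs=-44; c'=1/8, d'=-11/2
row 2: denom=4−1·1/8=31/8; d'=(36−1·-11/2)/(31/8)=332/31
back: M2=332/31
back: M1=-11/2−1/8·332/31=-212/31
M: M0=0, M1=-212/31, M2=332/31, M3=0
seg 0: a=4, c=M0/2=0, d=(M1−M0)/(6·3)=-106/279, b=Δ0−h0·(2M0+M1)/6=349/93
seg 1: a=5, c=M1/2=-106/31, d=(M2−M1)/(6·1)=272/93, b=Δ1−h1·(2M1+M2)/6=-605/93
seg 2: a=-2, c=M2/2=166/31, d=(M3−M2)/(6·1)=-166/93, b=Δ2−h2·(2M2+M3)/6=-425/93
t_q=17/4 → seg 2, τ=1/4; S=-2+-425/93·τ+166/31·τ²+-166/93·τ³=-2813/992

  seg 0: a=4 b=349/93 c=0 d=-106/279
  seg 1: a=5 b=-605/93 c=-106/31 d=272/93
  seg 2: a=-2 b=-425/93 c=166/31 d=-166/93
S(17/4) = -2813/992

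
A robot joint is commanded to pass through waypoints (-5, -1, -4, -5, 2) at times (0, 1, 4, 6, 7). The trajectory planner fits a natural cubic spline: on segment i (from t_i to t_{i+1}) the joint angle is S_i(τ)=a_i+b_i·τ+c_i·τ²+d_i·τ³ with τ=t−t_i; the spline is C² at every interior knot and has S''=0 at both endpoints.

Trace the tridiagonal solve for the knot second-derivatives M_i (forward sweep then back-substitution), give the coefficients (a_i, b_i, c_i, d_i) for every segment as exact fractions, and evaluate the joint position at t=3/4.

  seg 0: a=-5 b=910/197 c=0 d=-122/197
  seg 1: a=-1 b=544/197 c=-366/197 d=119/591
  seg 2: a=-4 b=-581/197 c=-9/197 d=1001/1576
  seg 3: a=-5 b=1769/394 c=2967/788 d=-989/788
S(3/4) = -11327/6304

Δ: Δ0=4, Δ1=-1, Δ2=-1/2, Δ3=7
row 1: diag=8, rhs=-30; c'=3/8, d'=-15/4
row 2: denom=10−3·3/8=71/8; d'=(3−3·-15/4)/(71/8)=114/71
row 3: denom=6−2·16/71=394/71; d'=(45−2·114/71)/(394/71)=2967/394
back: M3=2967/394
back: M2=114/71−16/71·2967/394=-18/197
back: M1=-15/4−3/8·-18/197=-732/197
M: M0=0, M1=-732/197, M2=-18/197, M3=2967/394, M4=0
seg 0: a=-5, c=M0/2=0, d=(M1−M0)/(6·1)=-122/197, b=Δ0−h0·(2M0+M1)/6=910/197
seg 1: a=-1, c=M1/2=-366/197, d=(M2−M1)/(6·3)=119/591, b=Δ1−h1·(2M1+M2)/6=544/197
seg 2: a=-4, c=M2/2=-9/197, d=(M3−M2)/(6·2)=1001/1576, b=Δ2−h2·(2M2+M3)/6=-581/197
seg 3: a=-5, c=M3/2=2967/788, d=(M4−M3)/(6·1)=-989/788, b=Δ3−h3·(2M3+M4)/6=1769/394
t_q=3/4 → seg 0, τ=3/4; S=-5+910/197·τ+0·τ²+-122/197·τ³=-11327/6304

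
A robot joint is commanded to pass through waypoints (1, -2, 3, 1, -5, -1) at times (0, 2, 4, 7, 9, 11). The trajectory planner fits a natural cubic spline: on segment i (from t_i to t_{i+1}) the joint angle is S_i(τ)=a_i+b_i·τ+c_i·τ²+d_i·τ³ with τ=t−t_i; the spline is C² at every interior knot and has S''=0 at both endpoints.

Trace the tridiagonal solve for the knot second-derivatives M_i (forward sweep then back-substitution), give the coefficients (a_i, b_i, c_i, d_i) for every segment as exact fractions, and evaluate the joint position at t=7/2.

  seg 0: a=1 b=-5221/1950 c=0 d=287/975
  seg 1: a=-2 b=1667/1950 c=574/325 d=-92/195
  seg 2: a=3 b=4403/1950 c=-346/325 d=7/234
  seg 3: a=1 b=-3239/975 c=-517/650 d=373/780
  seg 4: a=-5 b=-746/975 c=674/325 d=-337/975
S(7/2) = 2163/1300

Δ: Δ0=-3/2, Δ1=5/2, Δ2=-2/3, Δ3=-3, Δ4=2
row 1: diag=8, rhs=24; c'=1/4, d'=3
row 2: denom=10−2·1/4=19/2; d'=(-19−2·3)/(19/2)=-50/19
row 3: denom=10−3·6/19=172/19; d'=(-14−3·-50/19)/(172/19)=-29/43
row 4: denom=8−2·19/86=325/43; d'=(30−2·-29/43)/(325/43)=1348/325
back: M4=1348/325
back: M3=-29/43−19/86·1348/325=-517/325
back: M2=-50/19−6/19·-517/325=-692/325
back: M1=3−1/4·-692/325=1148/325
M: M0=0, M1=1148/325, M2=-692/325, M3=-517/325, M4=1348/325, M5=0
seg 0: a=1, c=M0/2=0, d=(M1−M0)/(6·2)=287/975, b=Δ0−h0·(2M0+M1)/6=-5221/1950
seg 1: a=-2, c=M1/2=574/325, d=(M2−M1)/(6·2)=-92/195, b=Δ1−h1·(2M1+M2)/6=1667/1950
seg 2: a=3, c=M2/2=-346/325, d=(M3−M2)/(6·3)=7/234, b=Δ2−h2·(2M2+M3)/6=4403/1950
seg 3: a=1, c=M3/2=-517/650, d=(M4−M3)/(6·2)=373/780, b=Δ3−h3·(2M3+M4)/6=-3239/975
seg 4: a=-5, c=M4/2=674/325, d=(M5−M4)/(6·2)=-337/975, b=Δ4−h4·(2M4+M5)/6=-746/975
t_q=7/2 → seg 1, τ=3/2; S=-2+1667/1950·τ+574/325·τ²+-92/195·τ³=2163/1300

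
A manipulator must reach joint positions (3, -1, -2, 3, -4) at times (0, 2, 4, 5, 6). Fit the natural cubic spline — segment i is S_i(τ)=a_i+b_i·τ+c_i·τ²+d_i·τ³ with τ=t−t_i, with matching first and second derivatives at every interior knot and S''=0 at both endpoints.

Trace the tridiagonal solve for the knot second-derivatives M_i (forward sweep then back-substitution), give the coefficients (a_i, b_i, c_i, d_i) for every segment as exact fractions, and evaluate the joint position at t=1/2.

  seg 0: a=3 b=-269/168 c=0 d=-67/672
  seg 1: a=-1 b=-235/84 c=-67/112 d=587/672
  seg 2: a=-2 b=127/24 c=65/14 d=-829/168
  seg 3: a=3 b=-19/84 c=-569/56 d=569/168
S(1/2) = 3919/1792

Δ: Δ0=-2, Δ1=-1/2, Δ2=5, Δ3=-7
row 1: diag=8, rhs=9; c'=1/4, d'=9/8
row 2: denom=6−2·1/4=11/2; d'=(33−2·9/8)/(11/2)=123/22
row 3: denom=4−1·2/11=42/11; d'=(-72−1·123/22)/(42/11)=-569/28
back: M3=-569/28
back: M2=123/22−2/11·-569/28=65/7
back: M1=9/8−1/4·65/7=-67/56
M: M0=0, M1=-67/56, M2=65/7, M3=-569/28, M4=0
seg 0: a=3, c=M0/2=0, d=(M1−M0)/(6·2)=-67/672, b=Δ0−h0·(2M0+M1)/6=-269/168
seg 1: a=-1, c=M1/2=-67/112, d=(M2−M1)/(6·2)=587/672, b=Δ1−h1·(2M1+M2)/6=-235/84
seg 2: a=-2, c=M2/2=65/14, d=(M3−M2)/(6·1)=-829/168, b=Δ2−h2·(2M2+M3)/6=127/24
seg 3: a=3, c=M3/2=-569/56, d=(M4−M3)/(6·1)=569/168, b=Δ3−h3·(2M3+M4)/6=-19/84
t_q=1/2 → seg 0, τ=1/2; S=3+-269/168·τ+0·τ²+-67/672·τ³=3919/1792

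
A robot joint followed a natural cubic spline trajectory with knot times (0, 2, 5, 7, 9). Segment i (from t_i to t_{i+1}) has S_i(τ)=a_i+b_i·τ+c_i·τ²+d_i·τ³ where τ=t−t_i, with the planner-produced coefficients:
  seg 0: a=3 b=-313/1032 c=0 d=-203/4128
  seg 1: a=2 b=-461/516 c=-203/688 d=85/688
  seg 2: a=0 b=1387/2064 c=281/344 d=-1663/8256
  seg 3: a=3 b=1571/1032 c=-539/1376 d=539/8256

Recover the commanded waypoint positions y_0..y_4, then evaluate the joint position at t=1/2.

y_0 = S_0(0) = a_0 = 3
y_1 = S_1(0) = a_1 = 2
y_2 = S_2(0) = a_2 = 0
y_3 = S_3(0) = a_3 = 3
y_4 = S_3(2) = 5
t_q=1/2 is in segment 0 (τ=1/2); S_0(τ)=31287/11008

y_0=3 y_1=2 y_2=0 y_3=3 y_4=5
S(1/2) = 31287/11008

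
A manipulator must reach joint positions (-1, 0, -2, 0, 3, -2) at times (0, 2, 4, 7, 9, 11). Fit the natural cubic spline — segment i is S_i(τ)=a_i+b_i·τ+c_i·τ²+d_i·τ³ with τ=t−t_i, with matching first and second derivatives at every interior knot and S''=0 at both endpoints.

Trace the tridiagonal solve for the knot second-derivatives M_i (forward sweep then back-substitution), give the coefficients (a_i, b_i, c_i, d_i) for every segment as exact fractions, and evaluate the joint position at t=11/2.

Δ: Δ0=1/2, Δ1=-1, Δ2=2/3, Δ3=3/2, Δ4=-5/2
row 1: diag=8, rhs=-9; c'=1/4, d'=-9/8
row 2: denom=10−2·1/4=19/2; d'=(10−2·-9/8)/(19/2)=49/38
row 3: denom=10−3·6/19=172/19; d'=(5−3·49/38)/(172/19)=1/8
row 4: denom=8−2·19/86=325/43; d'=(-24−2·1/8)/(325/43)=-4171/1300
back: M4=-4171/1300
back: M3=1/8−19/86·-4171/1300=271/325
back: M2=49/38−6/19·271/325=667/650
back: M1=-9/8−1/4·667/650=-449/325
M: M0=0, M1=-449/325, M2=667/650, M3=271/325, M4=-4171/1300, M5=0
seg 0: a=-1, c=M0/2=0, d=(M1−M0)/(6·2)=-449/3900, b=Δ0−h0·(2M0+M1)/6=1873/1950
seg 1: a=0, c=M1/2=-449/650, d=(M2−M1)/(6·2)=313/1560, b=Δ1−h1·(2M1+M2)/6=-821/1950
seg 2: a=-2, c=M2/2=667/1300, d=(M3−M2)/(6·3)=-5/468, b=Δ2−h2·(2M2+M3)/6=-757/975
seg 3: a=0, c=M3/2=271/650, d=(M4−M3)/(6·2)=-1051/3120, b=Δ3−h3·(2M3+M4)/6=7853/3900
seg 4: a=3, c=M4/2=-4171/2600, d=(M5−M4)/(6·2)=4171/15600, b=Δ4−h4·(2M4+M5)/6=-352/975
t_q=11/2 → seg 2, τ=3/2; S=-2+-757/975·τ+667/1300·τ²+-5/468·τ³=-1637/800

  seg 0: a=-1 b=1873/1950 c=0 d=-449/3900
  seg 1: a=0 b=-821/1950 c=-449/650 d=313/1560
  seg 2: a=-2 b=-757/975 c=667/1300 d=-5/468
  seg 3: a=0 b=7853/3900 c=271/650 d=-1051/3120
  seg 4: a=3 b=-352/975 c=-4171/2600 d=4171/15600
S(11/2) = -1637/800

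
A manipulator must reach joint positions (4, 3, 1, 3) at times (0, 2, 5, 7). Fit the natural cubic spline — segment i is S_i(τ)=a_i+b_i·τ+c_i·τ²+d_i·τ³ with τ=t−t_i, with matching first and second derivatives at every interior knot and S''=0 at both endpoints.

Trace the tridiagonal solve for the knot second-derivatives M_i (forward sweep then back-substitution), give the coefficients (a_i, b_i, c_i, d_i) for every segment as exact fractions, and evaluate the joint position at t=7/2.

  seg 0: a=4 b=-193/546 c=0 d=-10/273
  seg 1: a=3 b=-433/546 c=-20/91 d=11/126
  seg 2: a=1 b=67/273 c=103/182 d=-103/1092
S(7/2) = 335/208

Δ: Δ0=-1/2, Δ1=-2/3, Δ2=1
row 1: diag=10, rhs=-1; c'=3/10, d'=-1/10
row 2: denom=10−3·3/10=91/10; d'=(10−3·-1/10)/(91/10)=103/91
back: M2=103/91
back: M1=-1/10−3/10·103/91=-40/91
M: M0=0, M1=-40/91, M2=103/91, M3=0
seg 0: a=4, c=M0/2=0, d=(M1−M0)/(6·2)=-10/273, b=Δ0−h0·(2M0+M1)/6=-193/546
seg 1: a=3, c=M1/2=-20/91, d=(M2−M1)/(6·3)=11/126, b=Δ1−h1·(2M1+M2)/6=-433/546
seg 2: a=1, c=M2/2=103/182, d=(M3−M2)/(6·2)=-103/1092, b=Δ2−h2·(2M2+M3)/6=67/273
t_q=7/2 → seg 1, τ=3/2; S=3+-433/546·τ+-20/91·τ²+11/126·τ³=335/208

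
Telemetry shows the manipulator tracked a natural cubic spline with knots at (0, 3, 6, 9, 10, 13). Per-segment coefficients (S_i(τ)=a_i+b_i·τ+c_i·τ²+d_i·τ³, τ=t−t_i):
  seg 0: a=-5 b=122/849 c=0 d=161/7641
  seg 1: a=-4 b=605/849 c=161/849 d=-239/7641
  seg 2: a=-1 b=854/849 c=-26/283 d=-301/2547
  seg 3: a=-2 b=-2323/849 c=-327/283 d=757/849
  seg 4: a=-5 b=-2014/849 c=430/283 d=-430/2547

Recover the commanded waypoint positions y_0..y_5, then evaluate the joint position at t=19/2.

y_0 = S_0(0) = a_0 = -5
y_1 = S_1(0) = a_1 = -4
y_2 = S_2(0) = a_2 = -1
y_3 = S_3(0) = a_3 = -2
y_4 = S_4(0) = a_4 = -5
y_5 = S_4(3) = -3
t_q=19/2 is in segment 3 (τ=1/2); S_3(τ)=-8027/2264

y_0=-5 y_1=-4 y_2=-1 y_3=-2 y_4=-5 y_5=-3
S(19/2) = -8027/2264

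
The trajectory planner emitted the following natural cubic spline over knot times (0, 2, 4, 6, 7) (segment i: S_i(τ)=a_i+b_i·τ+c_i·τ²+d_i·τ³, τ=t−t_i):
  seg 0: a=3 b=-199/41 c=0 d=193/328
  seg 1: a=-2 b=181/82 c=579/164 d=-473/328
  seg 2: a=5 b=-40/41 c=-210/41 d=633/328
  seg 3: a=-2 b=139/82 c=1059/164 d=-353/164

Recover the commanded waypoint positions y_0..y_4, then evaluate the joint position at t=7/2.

y_0=3 y_1=-2 y_2=5 y_3=-2 y_4=4
S(7/2) = 11513/2624

y_0 = S_0(0) = a_0 = 3
y_1 = S_1(0) = a_1 = -2
y_2 = S_2(0) = a_2 = 5
y_3 = S_3(0) = a_3 = -2
y_4 = S_3(1) = 4
t_q=7/2 is in segment 1 (τ=3/2); S_1(τ)=11513/2624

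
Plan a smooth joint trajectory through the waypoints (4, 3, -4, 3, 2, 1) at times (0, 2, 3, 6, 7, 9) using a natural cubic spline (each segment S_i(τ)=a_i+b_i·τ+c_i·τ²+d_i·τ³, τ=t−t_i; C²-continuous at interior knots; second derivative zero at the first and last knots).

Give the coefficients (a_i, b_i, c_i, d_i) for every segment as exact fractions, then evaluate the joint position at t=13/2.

  seg 0: a=4 b=25463/11310 c=0 d=-15559/22620
  seg 1: a=3 b=-67891/11310 c=-15559/3770 d=17699/5655
  seg 2: a=-4 b=-55051/11310 c=19839/3770 d=-83/87
  seg 3: a=3 b=10721/11310 c=-12531/3770 d=7781/5655
  seg 4: a=2 b=-17779/11310 c=3031/3770 d=-3031/22620
S(13/2) = 4245/1508

Δ: Δ0=-1/2, Δ1=-7, Δ2=7/3, Δ3=-1, Δ4=-1/2
row 1: diag=6, rhs=-39; c'=1/6, d'=-13/2
row 2: denom=8−1·1/6=47/6; d'=(56−1·-13/2)/(47/6)=375/47
row 3: denom=8−3·18/47=322/47; d'=(-20−3·375/47)/(322/47)=-295/46
row 4: denom=6−1·47/322=1885/322; d'=(3−1·-295/46)/(1885/322)=3031/1885
back: M4=3031/1885
back: M3=-295/46−47/322·3031/1885=-12531/1885
back: M2=375/47−18/47·-12531/1885=19839/1885
back: M1=-13/2−1/6·19839/1885=-15559/1885
M: M0=0, M1=-15559/1885, M2=19839/1885, M3=-12531/1885, M4=3031/1885, M5=0
seg 0: a=4, c=M0/2=0, d=(M1−M0)/(6·2)=-15559/22620, b=Δ0−h0·(2M0+M1)/6=25463/11310
seg 1: a=3, c=M1/2=-15559/3770, d=(M2−M1)/(6·1)=17699/5655, b=Δ1−h1·(2M1+M2)/6=-67891/11310
seg 2: a=-4, c=M2/2=19839/3770, d=(M3−M2)/(6·3)=-83/87, b=Δ2−h2·(2M2+M3)/6=-55051/11310
seg 3: a=3, c=M3/2=-12531/3770, d=(M4−M3)/(6·1)=7781/5655, b=Δ3−h3·(2M3+M4)/6=10721/11310
seg 4: a=2, c=M4/2=3031/3770, d=(M5−M4)/(6·2)=-3031/22620, b=Δ4−h4·(2M4+M5)/6=-17779/11310
t_q=13/2 → seg 3, τ=1/2; S=3+10721/11310·τ+-12531/3770·τ²+7781/5655·τ³=4245/1508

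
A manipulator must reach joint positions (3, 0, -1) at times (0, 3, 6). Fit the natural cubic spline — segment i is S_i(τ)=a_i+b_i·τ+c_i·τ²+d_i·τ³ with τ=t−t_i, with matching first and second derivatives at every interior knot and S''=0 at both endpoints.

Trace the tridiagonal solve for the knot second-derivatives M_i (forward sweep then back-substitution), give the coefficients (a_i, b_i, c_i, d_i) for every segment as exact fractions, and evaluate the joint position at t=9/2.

Δ: Δ0=-1, Δ1=-1/3
row 1: diag=12, rhs=4; c'=1/4, d'=1/3
back: M1=1/3
M: M0=0, M1=1/3, M2=0
seg 0: a=3, c=M0/2=0, d=(M1−M0)/(6·3)=1/54, b=Δ0−h0·(2M0+M1)/6=-7/6
seg 1: a=0, c=M1/2=1/6, d=(M2−M1)/(6·3)=-1/54, b=Δ1−h1·(2M1+M2)/6=-2/3
t_q=9/2 → seg 1, τ=3/2; S=0+-2/3·τ+1/6·τ²+-1/54·τ³=-11/16

  seg 0: a=3 b=-7/6 c=0 d=1/54
  seg 1: a=0 b=-2/3 c=1/6 d=-1/54
S(9/2) = -11/16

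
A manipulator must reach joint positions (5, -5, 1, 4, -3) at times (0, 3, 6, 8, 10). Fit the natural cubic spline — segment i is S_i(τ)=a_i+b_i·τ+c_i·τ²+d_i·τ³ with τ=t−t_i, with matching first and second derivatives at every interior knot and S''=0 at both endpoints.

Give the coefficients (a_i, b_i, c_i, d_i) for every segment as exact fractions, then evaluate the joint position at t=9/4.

Δ: Δ0=-10/3, Δ1=2, Δ2=3/2, Δ3=-7/2
row 1: diag=12, rhs=32; c'=1/4, d'=8/3
row 2: denom=10−3·1/4=37/4; d'=(-3−3·8/3)/(37/4)=-44/37
row 3: denom=8−2·8/37=280/37; d'=(-30−2·-44/37)/(280/37)=-73/20
back: M3=-73/20
back: M2=-44/37−8/37·-73/20=-2/5
back: M1=8/3−1/4·-2/5=83/30
M: M0=0, M1=83/30, M2=-2/5, M3=-73/20, M4=0
seg 0: a=5, c=M0/2=0, d=(M1−M0)/(6·3)=83/540, b=Δ0−h0·(2M0+M1)/6=-283/60
seg 1: a=-5, c=M1/2=83/60, d=(M2−M1)/(6·3)=-19/108, b=Δ1−h1·(2M1+M2)/6=-17/30
seg 2: a=1, c=M2/2=-1/5, d=(M3−M2)/(6·2)=-13/48, b=Δ2−h2·(2M2+M3)/6=179/60
seg 3: a=4, c=M3/2=-73/40, d=(M4−M3)/(6·2)=73/240, b=Δ3−h3·(2M3+M4)/6=-16/15
t_q=9/4 → seg 0, τ=9/4; S=5+-283/60·τ+0·τ²+83/540·τ³=-4943/1280

  seg 0: a=5 b=-283/60 c=0 d=83/540
  seg 1: a=-5 b=-17/30 c=83/60 d=-19/108
  seg 2: a=1 b=179/60 c=-1/5 d=-13/48
  seg 3: a=4 b=-16/15 c=-73/40 d=73/240
S(9/4) = -4943/1280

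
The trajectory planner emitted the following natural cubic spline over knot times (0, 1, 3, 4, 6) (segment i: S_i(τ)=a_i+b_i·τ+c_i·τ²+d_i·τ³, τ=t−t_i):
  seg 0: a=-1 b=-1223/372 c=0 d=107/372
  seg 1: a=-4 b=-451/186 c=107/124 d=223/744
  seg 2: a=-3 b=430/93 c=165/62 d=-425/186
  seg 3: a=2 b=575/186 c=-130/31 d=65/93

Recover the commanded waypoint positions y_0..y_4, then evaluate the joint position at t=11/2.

y_0=-1 y_1=-4 y_2=-3 y_3=2 y_4=-3
S(11/2) = -109/248

y_0 = S_0(0) = a_0 = -1
y_1 = S_1(0) = a_1 = -4
y_2 = S_2(0) = a_2 = -3
y_3 = S_3(0) = a_3 = 2
y_4 = S_3(2) = -3
t_q=11/2 is in segment 3 (τ=3/2); S_3(τ)=-109/248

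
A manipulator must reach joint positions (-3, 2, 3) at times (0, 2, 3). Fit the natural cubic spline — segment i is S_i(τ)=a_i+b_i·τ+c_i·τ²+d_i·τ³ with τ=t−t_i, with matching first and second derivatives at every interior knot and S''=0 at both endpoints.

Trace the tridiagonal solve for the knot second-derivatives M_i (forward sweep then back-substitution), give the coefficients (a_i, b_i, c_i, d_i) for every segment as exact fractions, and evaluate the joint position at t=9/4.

Δ: Δ0=5/2, Δ1=1
row 1: diag=6, rhs=-9; c'=1/6, d'=-3/2
back: M1=-3/2
M: M0=0, M1=-3/2, M2=0
seg 0: a=-3, c=M0/2=0, d=(M1−M0)/(6·2)=-1/8, b=Δ0−h0·(2M0+M1)/6=3
seg 1: a=2, c=M1/2=-3/4, d=(M2−M1)/(6·1)=1/4, b=Δ1−h1·(2M1+M2)/6=3/2
t_q=9/4 → seg 1, τ=1/4; S=2+3/2·τ+-3/4·τ²+1/4·τ³=597/256

  seg 0: a=-3 b=3 c=0 d=-1/8
  seg 1: a=2 b=3/2 c=-3/4 d=1/4
S(9/4) = 597/256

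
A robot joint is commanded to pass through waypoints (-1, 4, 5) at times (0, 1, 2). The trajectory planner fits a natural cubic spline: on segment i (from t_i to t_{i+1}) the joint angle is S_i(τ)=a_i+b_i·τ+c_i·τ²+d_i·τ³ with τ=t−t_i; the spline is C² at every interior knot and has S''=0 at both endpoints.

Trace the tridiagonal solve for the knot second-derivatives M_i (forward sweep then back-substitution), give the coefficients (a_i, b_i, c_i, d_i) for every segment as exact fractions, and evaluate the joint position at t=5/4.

Δ: Δ0=5, Δ1=1
row 1: diag=4, rhs=-24; c'=1/4, d'=-6
back: M1=-6
M: M0=0, M1=-6, M2=0
seg 0: a=-1, c=M0/2=0, d=(M1−M0)/(6·1)=-1, b=Δ0−h0·(2M0+M1)/6=6
seg 1: a=4, c=M1/2=-3, d=(M2−M1)/(6·1)=1, b=Δ1−h1·(2M1+M2)/6=3
t_q=5/4 → seg 1, τ=1/4; S=4+3·τ+-3·τ²+1·τ³=293/64

  seg 0: a=-1 b=6 c=0 d=-1
  seg 1: a=4 b=3 c=-3 d=1
S(5/4) = 293/64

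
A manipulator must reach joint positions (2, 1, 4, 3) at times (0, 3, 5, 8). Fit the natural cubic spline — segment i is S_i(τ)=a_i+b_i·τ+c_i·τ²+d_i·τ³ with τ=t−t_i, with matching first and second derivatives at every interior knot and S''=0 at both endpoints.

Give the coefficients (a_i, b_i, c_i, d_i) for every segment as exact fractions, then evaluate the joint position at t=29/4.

  seg 0: a=2 b=-49/48 c=0 d=11/144
  seg 1: a=1 b=25/24 c=11/16 d=-11/48
  seg 2: a=4 b=25/24 c=-11/16 d=11/144
S(29/4) = 3823/1024

Δ: Δ0=-1/3, Δ1=3/2, Δ2=-1/3
row 1: diag=10, rhs=11; c'=1/5, d'=11/10
row 2: denom=10−2·1/5=48/5; d'=(-11−2·11/10)/(48/5)=-11/8
back: M2=-11/8
back: M1=11/10−1/5·-11/8=11/8
M: M0=0, M1=11/8, M2=-11/8, M3=0
seg 0: a=2, c=M0/2=0, d=(M1−M0)/(6·3)=11/144, b=Δ0−h0·(2M0+M1)/6=-49/48
seg 1: a=1, c=M1/2=11/16, d=(M2−M1)/(6·2)=-11/48, b=Δ1−h1·(2M1+M2)/6=25/24
seg 2: a=4, c=M2/2=-11/16, d=(M3−M2)/(6·3)=11/144, b=Δ2−h2·(2M2+M3)/6=25/24
t_q=29/4 → seg 2, τ=9/4; S=4+25/24·τ+-11/16·τ²+11/144·τ³=3823/1024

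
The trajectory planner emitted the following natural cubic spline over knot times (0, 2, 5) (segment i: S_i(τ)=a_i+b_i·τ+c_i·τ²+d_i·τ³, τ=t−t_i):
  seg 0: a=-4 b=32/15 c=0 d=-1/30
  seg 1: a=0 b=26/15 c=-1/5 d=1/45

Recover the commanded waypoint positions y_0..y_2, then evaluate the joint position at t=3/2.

y_0 = S_0(0) = a_0 = -4
y_1 = S_1(0) = a_1 = 0
y_2 = S_1(3) = 4
t_q=3/2 is in segment 0 (τ=3/2); S_0(τ)=-73/80

y_0=-4 y_1=0 y_2=4
S(3/2) = -73/80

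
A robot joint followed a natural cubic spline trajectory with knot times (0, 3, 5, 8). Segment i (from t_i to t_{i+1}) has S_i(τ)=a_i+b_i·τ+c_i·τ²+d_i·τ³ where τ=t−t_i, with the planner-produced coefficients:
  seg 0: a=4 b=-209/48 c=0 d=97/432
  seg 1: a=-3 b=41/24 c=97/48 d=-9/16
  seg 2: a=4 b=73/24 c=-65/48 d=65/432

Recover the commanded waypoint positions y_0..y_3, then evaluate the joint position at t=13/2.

y_0 = S_0(0) = a_0 = 4
y_1 = S_1(0) = a_1 = -3
y_2 = S_2(0) = a_2 = 4
y_3 = S_2(3) = 5
t_q=13/2 is in segment 2 (τ=3/2); S_2(τ)=771/128

y_0=4 y_1=-3 y_2=4 y_3=5
S(13/2) = 771/128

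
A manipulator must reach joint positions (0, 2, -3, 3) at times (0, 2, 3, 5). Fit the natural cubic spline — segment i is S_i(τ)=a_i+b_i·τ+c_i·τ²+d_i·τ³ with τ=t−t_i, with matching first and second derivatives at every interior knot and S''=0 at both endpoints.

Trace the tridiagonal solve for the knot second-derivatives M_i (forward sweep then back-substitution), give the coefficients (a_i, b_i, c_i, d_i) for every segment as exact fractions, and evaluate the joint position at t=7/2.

Δ: Δ0=1, Δ1=-5, Δ2=3
row 1: diag=6, rhs=-36; c'=1/6, d'=-6
row 2: denom=6−1·1/6=35/6; d'=(48−1·-6)/(35/6)=324/35
back: M2=324/35
back: M1=-6−1/6·324/35=-264/35
M: M0=0, M1=-264/35, M2=324/35, M3=0
seg 0: a=0, c=M0/2=0, d=(M1−M0)/(6·2)=-22/35, b=Δ0−h0·(2M0+M1)/6=123/35
seg 1: a=2, c=M1/2=-132/35, d=(M2−M1)/(6·1)=14/5, b=Δ1−h1·(2M1+M2)/6=-141/35
seg 2: a=-3, c=M2/2=162/35, d=(M3−M2)/(6·2)=-27/35, b=Δ2−h2·(2M2+M3)/6=-111/35
t_q=7/2 → seg 2, τ=1/2; S=-3+-111/35·τ+162/35·τ²+-27/35·τ³=-141/40

  seg 0: a=0 b=123/35 c=0 d=-22/35
  seg 1: a=2 b=-141/35 c=-132/35 d=14/5
  seg 2: a=-3 b=-111/35 c=162/35 d=-27/35
S(7/2) = -141/40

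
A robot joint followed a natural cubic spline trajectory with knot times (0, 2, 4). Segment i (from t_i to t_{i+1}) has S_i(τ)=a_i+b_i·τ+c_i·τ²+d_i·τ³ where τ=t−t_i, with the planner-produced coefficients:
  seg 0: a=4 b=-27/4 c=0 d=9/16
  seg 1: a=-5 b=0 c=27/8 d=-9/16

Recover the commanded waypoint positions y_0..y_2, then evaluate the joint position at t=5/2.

y_0 = S_0(0) = a_0 = 4
y_1 = S_1(0) = a_1 = -5
y_2 = S_1(2) = 4
t_q=5/2 is in segment 1 (τ=1/2); S_1(τ)=-541/128

y_0=4 y_1=-5 y_2=4
S(5/2) = -541/128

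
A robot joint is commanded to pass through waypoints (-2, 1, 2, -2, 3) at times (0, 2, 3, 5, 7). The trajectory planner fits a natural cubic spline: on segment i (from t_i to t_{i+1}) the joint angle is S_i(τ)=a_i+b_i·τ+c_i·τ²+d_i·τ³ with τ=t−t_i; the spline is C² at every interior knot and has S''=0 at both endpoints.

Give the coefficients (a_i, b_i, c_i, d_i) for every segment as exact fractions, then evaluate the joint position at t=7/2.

  seg 0: a=-2 b=181/128 c=0 d=11/512
  seg 1: a=1 b=107/64 c=33/256 d=-205/256
  seg 2: a=2 b=-121/256 c=-291/128 d=773/1024
  seg 3: a=-2 b=-65/128 c=1155/512 d=-385/1024
S(7/2) = 10565/8192

Δ: Δ0=3/2, Δ1=1, Δ2=-2, Δ3=5/2
row 1: diag=6, rhs=-3; c'=1/6, d'=-1/2
row 2: denom=6−1·1/6=35/6; d'=(-18−1·-1/2)/(35/6)=-3
row 3: denom=8−2·12/35=256/35; d'=(27−2·-3)/(256/35)=1155/256
back: M3=1155/256
back: M2=-3−12/35·1155/256=-291/64
back: M1=-1/2−1/6·-291/64=33/128
M: M0=0, M1=33/128, M2=-291/64, M3=1155/256, M4=0
seg 0: a=-2, c=M0/2=0, d=(M1−M0)/(6·2)=11/512, b=Δ0−h0·(2M0+M1)/6=181/128
seg 1: a=1, c=M1/2=33/256, d=(M2−M1)/(6·1)=-205/256, b=Δ1−h1·(2M1+M2)/6=107/64
seg 2: a=2, c=M2/2=-291/128, d=(M3−M2)/(6·2)=773/1024, b=Δ2−h2·(2M2+M3)/6=-121/256
seg 3: a=-2, c=M3/2=1155/512, d=(M4−M3)/(6·2)=-385/1024, b=Δ3−h3·(2M3+M4)/6=-65/128
t_q=7/2 → seg 2, τ=1/2; S=2+-121/256·τ+-291/128·τ²+773/1024·τ³=10565/8192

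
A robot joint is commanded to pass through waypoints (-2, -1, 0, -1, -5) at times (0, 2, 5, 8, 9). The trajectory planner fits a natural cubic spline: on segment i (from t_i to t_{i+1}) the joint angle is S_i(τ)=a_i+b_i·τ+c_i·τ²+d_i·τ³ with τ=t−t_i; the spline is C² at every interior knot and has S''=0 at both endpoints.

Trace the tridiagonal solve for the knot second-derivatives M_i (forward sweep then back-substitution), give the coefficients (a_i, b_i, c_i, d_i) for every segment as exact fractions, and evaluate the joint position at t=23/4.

  seg 0: a=-2 b=11/19 c=0 d=-3/152
  seg 1: a=-1 b=13/38 c=-9/76 d=79/2052
  seg 2: a=0 b=51/76 c=13/57 d=-385/2052
  seg 3: a=-1 b=-115/38 c=-111/76 d=37/76
S(23/4) = 2687/4864

Δ: Δ0=1/2, Δ1=1/3, Δ2=-1/3, Δ3=-4
row 1: diag=10, rhs=-1; c'=3/10, d'=-1/10
row 2: denom=12−3·3/10=111/10; d'=(-4−3·-1/10)/(111/10)=-1/3
row 3: denom=8−3·10/37=266/37; d'=(-22−3·-1/3)/(266/37)=-111/38
back: M3=-111/38
back: M2=-1/3−10/37·-111/38=26/57
back: M1=-1/10−3/10·26/57=-9/38
M: M0=0, M1=-9/38, M2=26/57, M3=-111/38, M4=0
seg 0: a=-2, c=M0/2=0, d=(M1−M0)/(6·2)=-3/152, b=Δ0−h0·(2M0+M1)/6=11/19
seg 1: a=-1, c=M1/2=-9/76, d=(M2−M1)/(6·3)=79/2052, b=Δ1−h1·(2M1+M2)/6=13/38
seg 2: a=0, c=M2/2=13/57, d=(M3−M2)/(6·3)=-385/2052, b=Δ2−h2·(2M2+M3)/6=51/76
seg 3: a=-1, c=M3/2=-111/76, d=(M4−M3)/(6·1)=37/76, b=Δ3−h3·(2M3+M4)/6=-115/38
t_q=23/4 → seg 2, τ=3/4; S=0+51/76·τ+13/57·τ²+-385/2052·τ³=2687/4864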